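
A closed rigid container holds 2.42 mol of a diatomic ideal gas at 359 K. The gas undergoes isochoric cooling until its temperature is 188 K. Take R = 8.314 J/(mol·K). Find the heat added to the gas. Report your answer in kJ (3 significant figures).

Constant volume ⇒ W = 0, so Q = ΔU = nCᵥΔT with Cᵥ = 5R/2 = 20.79 J/(mol·K).
ΔU = (2.42)(20.79)(188 − 359) = -8601 J.

Q ≈ -8.60 kJ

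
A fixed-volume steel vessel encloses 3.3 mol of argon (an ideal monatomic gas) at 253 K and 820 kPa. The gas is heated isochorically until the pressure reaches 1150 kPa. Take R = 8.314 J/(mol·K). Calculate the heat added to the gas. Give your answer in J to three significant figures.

Constant volume ⇒ W = 0, so Q = ΔU = nCᵥΔT with Cᵥ = 3R/2 = 12.47 J/(mol·K).
At constant V, T₂/T₁ = P₂/P₁ ⇒ ΔT = T₁(P₂/P₁ − 1) = 253·(1150/820 − 1) = 101.8 K.
ΔU = (3.3)(12.47)(101.8) = 4190 J.

Q ≈ 4190 J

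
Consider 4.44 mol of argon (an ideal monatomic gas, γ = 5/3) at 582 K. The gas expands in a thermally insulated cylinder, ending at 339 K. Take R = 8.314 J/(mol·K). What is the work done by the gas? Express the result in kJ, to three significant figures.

Adiabatic ⇒ Q = 0, so W_by = −ΔU = nCᵥ(T₁ − T₂).
Cᵥ = 3R/2 = 12.47 J/(mol·K).
W = (4.44)(12.47)(582 − 339) = 13455 J.

W ≈ 13.5 kJ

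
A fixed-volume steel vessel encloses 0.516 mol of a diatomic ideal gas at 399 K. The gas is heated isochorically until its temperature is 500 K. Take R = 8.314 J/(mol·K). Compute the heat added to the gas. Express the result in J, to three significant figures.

Constant volume ⇒ W = 0, so Q = ΔU = nCᵥΔT with Cᵥ = 5R/2 = 20.79 J/(mol·K).
ΔU = (0.516)(20.79)(500 − 399) = 1083 J.

Q ≈ 1080 J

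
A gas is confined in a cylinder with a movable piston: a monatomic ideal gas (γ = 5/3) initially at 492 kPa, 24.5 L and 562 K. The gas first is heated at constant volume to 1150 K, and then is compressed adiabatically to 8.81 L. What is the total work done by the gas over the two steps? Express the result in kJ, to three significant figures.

W_total ≈ -36.2 kJ

Step 1 (isochoric): W = 0 (constant volume).
After step 1: P = 1007 kPa (V unchanged).
Step 2 (adiabatic): W = (P₁V₁ − P₂V₂)/(γ−1) = (24666 − 48777)/0.667 = -36168 J.
W_total = 0 − 36168 = -36168 J.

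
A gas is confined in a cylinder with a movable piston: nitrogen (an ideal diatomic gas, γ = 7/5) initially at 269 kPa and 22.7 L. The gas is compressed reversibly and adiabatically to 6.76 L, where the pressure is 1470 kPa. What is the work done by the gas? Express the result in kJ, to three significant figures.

W ≈ -9.58 kJ

Adiabatic: W = (P₁V₁ − P₂V₂)/(γ − 1) with γ = 7/5.
P₁V₁ = 6106 J, P₂V₂ = 9937 J.
W = (6106 − 9937) / 0.4 = -9577 J.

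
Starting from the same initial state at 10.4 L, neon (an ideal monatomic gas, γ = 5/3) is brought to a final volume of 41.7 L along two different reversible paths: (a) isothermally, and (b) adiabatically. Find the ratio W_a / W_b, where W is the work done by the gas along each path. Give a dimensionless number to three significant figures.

W_a / W_b ≈ 1.53

Path (a) isothermal: W = P₁V₁ ln(V₂/V₁) → W_a/(P₁V₁) = 1.389.
Path (b) adiabatic: W = P₁V₁(1 − (V₁/V₂)^(γ−1))/(γ−1) → W_b/(P₁V₁) = 0.9057.
W_a / W_b = 1.389 / 0.9057 = 1.533.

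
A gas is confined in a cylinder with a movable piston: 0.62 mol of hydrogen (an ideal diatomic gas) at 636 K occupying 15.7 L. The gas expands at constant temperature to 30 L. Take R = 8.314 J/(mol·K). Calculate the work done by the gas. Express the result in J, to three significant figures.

Isothermal: W = nRT ln(V₂/V₁).
W = (0.62)(8.314)(636) × ln(30/15.7)
  = 3278 × 0.6475
W_by_gas = 2123 J.

W ≈ 2120 J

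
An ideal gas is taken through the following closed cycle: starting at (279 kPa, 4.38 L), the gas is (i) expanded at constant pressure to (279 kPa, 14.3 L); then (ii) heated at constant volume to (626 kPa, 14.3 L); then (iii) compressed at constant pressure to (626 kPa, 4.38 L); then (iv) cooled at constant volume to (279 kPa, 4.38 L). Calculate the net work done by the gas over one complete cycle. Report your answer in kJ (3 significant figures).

W_net ≈ -3.44 kJ

Constant-volume legs do no work.
W(i) = (279)(14.3 − 4.38) = 2768 J; W(iii) = (626)(4.38 − 14.3) = -6210 J.
W_net = 2768 − 6210 = -3442 J (the counter-clockwise enclosed area).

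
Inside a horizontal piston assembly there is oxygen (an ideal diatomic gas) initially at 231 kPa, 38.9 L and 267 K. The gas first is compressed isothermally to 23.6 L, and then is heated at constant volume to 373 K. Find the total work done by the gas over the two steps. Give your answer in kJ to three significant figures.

Step 1 (isothermal): W = P₁V₁ ln(V₂/V₁) = (8986) ln(23.6/38.9) = -4491 J.
Step 2 (isochoric): W = 0 (constant volume).
W_total = -4491 + 0 = -4491 J.

W_total ≈ -4.49 kJ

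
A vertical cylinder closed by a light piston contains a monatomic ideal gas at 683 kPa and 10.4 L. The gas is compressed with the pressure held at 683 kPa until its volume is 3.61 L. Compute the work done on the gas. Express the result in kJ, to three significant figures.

Isobaric: W = P ΔV.
W = (683 kPa)(3.61 − 10.4 L) = (683)(-6.79) = -4638 J.
Work on gas = −W_by = 4638 J.

W ≈ 4.64 kJ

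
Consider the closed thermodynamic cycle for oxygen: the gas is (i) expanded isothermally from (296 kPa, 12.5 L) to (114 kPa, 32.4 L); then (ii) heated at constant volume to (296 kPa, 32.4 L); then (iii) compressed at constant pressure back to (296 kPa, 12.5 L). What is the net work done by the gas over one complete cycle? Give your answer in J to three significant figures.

W_net ≈ -2370 J

Leg (i): W = PᵢVᵢ ln(V_f/Vᵢ) = (3700) ln(32.4/12.5) = 3524 J.
Leg (ii): W = 0.
Leg (iii): W = PΔV = (296)(12.5 − 32.4) = -5890 J.
W_net = 3524 − 5890 = -2366 J.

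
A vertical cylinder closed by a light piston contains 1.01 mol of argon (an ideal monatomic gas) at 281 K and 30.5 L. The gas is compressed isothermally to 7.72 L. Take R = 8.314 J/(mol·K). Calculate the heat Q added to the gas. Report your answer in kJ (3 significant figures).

Q ≈ -3.24 kJ

Isothermal ⇒ ΔU = 0, so Q = W = nRT ln(V₂/V₁).
Q = (1.01)(8.314)(281) ln(7.72/30.5) = 2360 × -1.374 = -3242 J.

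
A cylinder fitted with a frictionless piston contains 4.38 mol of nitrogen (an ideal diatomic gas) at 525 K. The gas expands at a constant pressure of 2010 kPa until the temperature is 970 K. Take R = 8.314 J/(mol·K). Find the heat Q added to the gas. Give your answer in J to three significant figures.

Isobaric: W = nRΔT = (4.38)(8.314)(445) = 16205 J.
ΔU = nCᵥΔT with Cᵥ = 5R/2: ΔU = (4.38)(20.79)(445) = 40512 J.
Q = ΔU + W = 40512 + 16205 = 56717 J.

Q ≈ 56700 J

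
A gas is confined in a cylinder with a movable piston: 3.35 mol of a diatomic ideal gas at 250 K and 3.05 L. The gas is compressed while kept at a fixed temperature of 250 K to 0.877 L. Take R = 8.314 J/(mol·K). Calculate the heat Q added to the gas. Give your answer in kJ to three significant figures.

Q ≈ -8.68 kJ

Isothermal ⇒ ΔU = 0, so Q = W = nRT ln(V₂/V₁).
Q = (3.35)(8.314)(250) ln(0.877/3.05) = 6963 × -1.246 = -8679 J.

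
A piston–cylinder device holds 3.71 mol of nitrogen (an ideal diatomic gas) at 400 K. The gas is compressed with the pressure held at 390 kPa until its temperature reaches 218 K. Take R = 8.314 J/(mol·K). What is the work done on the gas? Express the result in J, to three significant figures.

Isobaric: W = P ΔV = nR ΔT.
W = (3.71)(8.314)(218 − 400) = -5614 J.
Work on gas = −W_by = 5614 J.

W ≈ 5610 J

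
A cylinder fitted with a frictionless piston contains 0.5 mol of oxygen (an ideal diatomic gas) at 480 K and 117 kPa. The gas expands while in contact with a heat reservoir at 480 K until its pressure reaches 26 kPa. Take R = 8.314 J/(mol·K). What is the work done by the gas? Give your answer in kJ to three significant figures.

Isothermal process: W = nRT ln(V₂/V₁) = nRT ln(P₁/P₂).
W = (0.5)(8.314)(480) × ln(117/26)
  = 1995 × ln(4.5) = 1995 × 1.504
W_by_gas = 3001 J.

W ≈ 3.00 kJ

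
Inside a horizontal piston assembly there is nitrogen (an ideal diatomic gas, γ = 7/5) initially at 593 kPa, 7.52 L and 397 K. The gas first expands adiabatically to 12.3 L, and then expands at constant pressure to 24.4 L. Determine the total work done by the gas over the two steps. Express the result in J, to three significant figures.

W_total ≈ 5590 J

Step 1 (adiabatic): W = (P₁V₁ − P₂V₂)/(γ−1) = (4459 − 3663)/0.4 = 1992 J.
After step 1: P = 297.8 kPa, V = 12.3 L, T = 326.1 K.
Step 2 (isobaric): W = PΔV = (297.8 kPa)(24.4 − 12.3 L) = 3603 J.
W_total = 1992 + 3603 = 5595 J.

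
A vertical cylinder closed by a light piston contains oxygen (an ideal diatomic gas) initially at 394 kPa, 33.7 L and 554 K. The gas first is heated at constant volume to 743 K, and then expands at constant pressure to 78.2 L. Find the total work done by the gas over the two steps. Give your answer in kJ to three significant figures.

Step 1 (isochoric): W = 0 (constant volume).
After step 1: P = 528.4 kPa (V unchanged).
Step 2 (isobaric): W = PΔV = (528.4 kPa)(78.2 − 33.7 L) = 23514 J.
W_total = 0 + 23514 = 23514 J.

W_total ≈ 23.5 kJ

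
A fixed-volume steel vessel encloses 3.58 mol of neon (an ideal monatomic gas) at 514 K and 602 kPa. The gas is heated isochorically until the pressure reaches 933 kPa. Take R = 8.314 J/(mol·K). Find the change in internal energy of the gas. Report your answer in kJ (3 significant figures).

Constant volume ⇒ W = 0, so Q = ΔU = nCᵥΔT with Cᵥ = 3R/2 = 12.47 J/(mol·K).
At constant V, T₂/T₁ = P₂/P₁ ⇒ ΔT = T₁(P₂/P₁ − 1) = 514·(933/602 − 1) = 282.6 K.
ΔU = (3.58)(12.47)(282.6) = 12618 J.

ΔU ≈ 12.6 kJ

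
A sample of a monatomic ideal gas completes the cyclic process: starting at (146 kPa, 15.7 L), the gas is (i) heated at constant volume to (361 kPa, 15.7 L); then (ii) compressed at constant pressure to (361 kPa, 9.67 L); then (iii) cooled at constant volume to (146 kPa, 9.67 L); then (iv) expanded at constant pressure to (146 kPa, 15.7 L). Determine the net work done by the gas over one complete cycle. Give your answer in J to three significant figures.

Constant-volume legs do no work.
W(ii) = (361)(9.67 − 15.7) = -2177 J; W(iv) = (146)(15.7 − 9.67) = 880.4 J.
W_net = -2177 + 880.4 = -1296 J (the counter-clockwise enclosed area).

W_net ≈ -1300 J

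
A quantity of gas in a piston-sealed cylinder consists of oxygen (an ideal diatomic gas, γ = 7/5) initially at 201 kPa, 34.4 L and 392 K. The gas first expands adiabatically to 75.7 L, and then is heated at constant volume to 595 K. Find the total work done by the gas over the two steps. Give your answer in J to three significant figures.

Step 1 (adiabatic): W = (P₁V₁ − P₂V₂)/(γ−1) = (6914 − 5044)/0.4 = 4677 J.
Step 2 (isochoric): W = 0 (constant volume).
W_total = 4677 + 0 = 4677 J.

W_total ≈ 4680 J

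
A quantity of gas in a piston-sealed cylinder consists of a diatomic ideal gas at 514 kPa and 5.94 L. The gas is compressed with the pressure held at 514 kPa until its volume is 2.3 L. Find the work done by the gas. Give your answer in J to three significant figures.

W ≈ -1870 J

Isobaric: W = P ΔV.
W = (514 kPa)(2.3 − 5.94 L) = (514)(-3.64) = -1871 J.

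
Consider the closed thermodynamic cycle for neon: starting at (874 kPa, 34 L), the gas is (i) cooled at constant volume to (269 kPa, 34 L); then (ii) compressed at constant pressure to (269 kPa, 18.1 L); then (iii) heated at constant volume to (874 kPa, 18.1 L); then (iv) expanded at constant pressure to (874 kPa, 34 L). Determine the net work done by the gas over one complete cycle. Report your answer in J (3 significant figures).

W_net ≈ 9620 J

Constant-volume legs do no work.
W(ii) = (269)(18.1 − 34) = -4277 J; W(iv) = (874)(34 − 18.1) = 13897 J.
W_net = -4277 + 13897 = 9620 J (the clockwise enclosed area).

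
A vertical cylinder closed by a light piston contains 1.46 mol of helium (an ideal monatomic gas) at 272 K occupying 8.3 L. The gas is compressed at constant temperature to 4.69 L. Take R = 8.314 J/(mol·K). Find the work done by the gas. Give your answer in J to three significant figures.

Isothermal: W = nRT ln(V₂/V₁).
W = (1.46)(8.314)(272) × ln(4.69/8.3)
  = 3302 × -0.5708
W_by_gas = -1885 J.

W ≈ -1880 J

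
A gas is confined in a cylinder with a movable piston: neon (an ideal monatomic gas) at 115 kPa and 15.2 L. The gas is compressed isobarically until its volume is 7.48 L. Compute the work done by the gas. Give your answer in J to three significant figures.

W ≈ -888 J

Isobaric: W = P ΔV.
W = (115 kPa)(7.48 − 15.2 L) = (115)(-7.72) = -887.8 J.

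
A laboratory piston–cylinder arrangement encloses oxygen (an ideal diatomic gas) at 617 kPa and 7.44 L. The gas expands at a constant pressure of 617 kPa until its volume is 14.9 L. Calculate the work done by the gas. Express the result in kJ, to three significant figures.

W ≈ 4.60 kJ

Isobaric: W = P ΔV.
W = (617 kPa)(14.9 − 7.44 L) = (617)(7.46) = 4603 J.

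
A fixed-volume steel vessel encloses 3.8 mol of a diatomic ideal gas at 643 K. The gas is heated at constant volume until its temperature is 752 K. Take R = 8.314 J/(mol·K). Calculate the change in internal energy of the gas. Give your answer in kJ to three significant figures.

ΔU ≈ 8.61 kJ

Constant volume ⇒ W = 0, so Q = ΔU = nCᵥΔT with Cᵥ = 5R/2 = 20.79 J/(mol·K).
ΔU = (3.8)(20.79)(752 − 643) = 8609 J.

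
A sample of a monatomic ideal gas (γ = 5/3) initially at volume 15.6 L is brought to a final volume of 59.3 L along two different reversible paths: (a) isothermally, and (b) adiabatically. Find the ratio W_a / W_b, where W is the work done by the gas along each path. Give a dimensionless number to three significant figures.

Path (a) isothermal: W = P₁V₁ ln(V₂/V₁) → W_a/(P₁V₁) = 1.335.
Path (b) adiabatic: W = P₁V₁(1 − (V₁/V₂)^(γ−1))/(γ−1) → W_b/(P₁V₁) = 0.8842.
W_a / W_b = 1.335 / 0.8842 = 1.51.

W_a / W_b ≈ 1.51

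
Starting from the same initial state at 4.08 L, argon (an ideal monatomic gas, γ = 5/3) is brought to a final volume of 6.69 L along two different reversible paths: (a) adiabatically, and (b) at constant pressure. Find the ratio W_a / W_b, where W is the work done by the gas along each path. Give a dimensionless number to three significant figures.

W_a / W_b ≈ 0.659

Path (a) adiabatic: W = P₁V₁(1 − (V₁/V₂)^(γ−1))/(γ−1) → W_a/(P₁V₁) = 0.4213.
Path (b) isobaric: W = P₁(V₂ − V₁) → W_b/(P₁V₁) = 0.6397.
W_a / W_b = 0.4213 / 0.6397 = 0.6585.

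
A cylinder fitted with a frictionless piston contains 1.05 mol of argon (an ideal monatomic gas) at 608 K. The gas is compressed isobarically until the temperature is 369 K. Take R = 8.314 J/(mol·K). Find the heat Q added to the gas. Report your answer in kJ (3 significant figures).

Q ≈ -5.22 kJ

Isobaric: W = nRΔT = (1.05)(8.314)(-239) = -2086 J.
ΔU = nCᵥΔT with Cᵥ = 3R/2: ΔU = (1.05)(12.47)(-239) = -3130 J.
Q = ΔU + W = -3130 − 2086 = -5216 J.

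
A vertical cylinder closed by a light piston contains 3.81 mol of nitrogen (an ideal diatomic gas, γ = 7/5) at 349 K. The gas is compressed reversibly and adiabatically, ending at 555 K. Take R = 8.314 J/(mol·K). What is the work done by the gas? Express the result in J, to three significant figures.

W ≈ -16300 J

Adiabatic ⇒ Q = 0, so W_by = −ΔU = nCᵥ(T₁ − T₂).
Cᵥ = 5R/2 = 20.79 J/(mol·K).
W = (3.81)(20.79)(349 − 555) = -16313 J.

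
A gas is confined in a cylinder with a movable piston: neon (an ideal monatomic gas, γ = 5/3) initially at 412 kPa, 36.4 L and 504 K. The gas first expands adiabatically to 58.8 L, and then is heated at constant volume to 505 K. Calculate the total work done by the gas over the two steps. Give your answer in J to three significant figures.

W_total ≈ 6160 J

Step 1 (adiabatic): W = (P₁V₁ − P₂V₂)/(γ−1) = (14997 − 10893)/0.667 = 6156 J.
Step 2 (isochoric): W = 0 (constant volume).
W_total = 6156 + 0 = 6156 J.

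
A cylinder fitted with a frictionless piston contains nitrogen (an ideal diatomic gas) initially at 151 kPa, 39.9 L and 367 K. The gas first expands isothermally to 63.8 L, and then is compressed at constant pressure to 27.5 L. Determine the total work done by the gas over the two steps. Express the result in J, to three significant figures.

W_total ≈ -600 J

Step 1 (isothermal): W = P₁V₁ ln(V₂/V₁) = (6025) ln(63.8/39.9) = 2828 J.
After step 1: P = 94.43 kPa, V = 63.8 L, T = 367 K.
Step 2 (isobaric): W = PΔV = (94.43 kPa)(27.5 − 63.8 L) = -3428 J.
W_total = 2828 − 3428 = -600 J.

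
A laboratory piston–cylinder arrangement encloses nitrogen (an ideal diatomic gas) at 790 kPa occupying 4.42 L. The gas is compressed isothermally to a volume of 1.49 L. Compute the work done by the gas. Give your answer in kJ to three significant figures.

Isothermal: W = nRT ln(V₂/V₁) = P₁V₁ ln(V₂/V₁).
P₁V₁ = (790 kPa)(4.42 L) = 3492 J.
W = 3492 × ln(1.49/4.42) = 3492 × -1.087
W_by_gas = -3797 J.

W ≈ -3.80 kJ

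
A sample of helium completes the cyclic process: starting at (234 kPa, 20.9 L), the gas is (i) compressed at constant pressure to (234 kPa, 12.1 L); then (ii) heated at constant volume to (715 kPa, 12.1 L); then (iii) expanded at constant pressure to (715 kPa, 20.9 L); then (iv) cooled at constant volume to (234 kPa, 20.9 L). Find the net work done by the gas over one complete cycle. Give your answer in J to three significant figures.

W_net ≈ 4230 J

Constant-volume legs do no work.
W(i) = (234)(12.1 − 20.9) = -2059 J; W(iii) = (715)(20.9 − 12.1) = 6292 J.
W_net = -2059 + 6292 = 4233 J (the clockwise enclosed area).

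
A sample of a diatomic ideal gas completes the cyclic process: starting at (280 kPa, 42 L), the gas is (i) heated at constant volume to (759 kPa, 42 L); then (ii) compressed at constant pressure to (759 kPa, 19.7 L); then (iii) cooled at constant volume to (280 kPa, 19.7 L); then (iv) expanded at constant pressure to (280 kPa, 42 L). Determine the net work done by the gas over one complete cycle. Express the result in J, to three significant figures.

W_net ≈ -10700 J

Constant-volume legs do no work.
W(ii) = (759)(19.7 − 42) = -16926 J; W(iv) = (280)(42 − 19.7) = 6244 J.
W_net = -16926 + 6244 = -10682 J (the counter-clockwise enclosed area).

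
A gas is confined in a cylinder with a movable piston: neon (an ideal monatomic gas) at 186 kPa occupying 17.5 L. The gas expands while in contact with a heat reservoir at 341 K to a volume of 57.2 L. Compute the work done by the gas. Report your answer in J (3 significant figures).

W ≈ 3860 J

Isothermal: W = nRT ln(V₂/V₁) = P₁V₁ ln(V₂/V₁).
P₁V₁ = (186 kPa)(17.5 L) = 3255 J.
W = 3255 × ln(57.2/17.5) = 3255 × 1.184
W_by_gas = 3855 J.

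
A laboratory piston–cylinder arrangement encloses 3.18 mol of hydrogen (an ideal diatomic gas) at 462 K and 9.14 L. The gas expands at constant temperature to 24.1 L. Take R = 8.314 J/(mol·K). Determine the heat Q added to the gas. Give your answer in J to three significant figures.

Q ≈ 11800 J

Isothermal ⇒ ΔU = 0, so Q = W = nRT ln(V₂/V₁).
Q = (3.18)(8.314)(462) ln(24.1/9.14) = 12215 × 0.9696 = 11843 J.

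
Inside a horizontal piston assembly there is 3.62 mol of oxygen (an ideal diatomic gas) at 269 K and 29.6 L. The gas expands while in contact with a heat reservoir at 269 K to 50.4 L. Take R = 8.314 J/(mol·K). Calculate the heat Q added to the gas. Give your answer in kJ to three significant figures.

Q ≈ 4.31 kJ

Isothermal ⇒ ΔU = 0, so Q = W = nRT ln(V₂/V₁).
Q = (3.62)(8.314)(269) ln(50.4/29.6) = 8096 × 0.5322 = 4309 J.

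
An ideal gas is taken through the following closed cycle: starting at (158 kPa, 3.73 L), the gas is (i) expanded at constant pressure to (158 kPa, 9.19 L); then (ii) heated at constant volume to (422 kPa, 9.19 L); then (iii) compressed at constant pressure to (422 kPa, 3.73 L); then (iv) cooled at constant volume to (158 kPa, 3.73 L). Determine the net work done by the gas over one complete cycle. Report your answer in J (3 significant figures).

W_net ≈ -1440 J

Constant-volume legs do no work.
W(i) = (158)(9.19 − 3.73) = 862.7 J; W(iii) = (422)(3.73 − 9.19) = -2304 J.
W_net = 862.7 − 2304 = -1441 J (the counter-clockwise enclosed area).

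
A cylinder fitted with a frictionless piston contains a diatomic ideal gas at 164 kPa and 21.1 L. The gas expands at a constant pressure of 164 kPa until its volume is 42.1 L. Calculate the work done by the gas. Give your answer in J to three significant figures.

Isobaric: W = P ΔV.
W = (164 kPa)(42.1 − 21.1 L) = (164)(21) = 3444 J.

W ≈ 3440 J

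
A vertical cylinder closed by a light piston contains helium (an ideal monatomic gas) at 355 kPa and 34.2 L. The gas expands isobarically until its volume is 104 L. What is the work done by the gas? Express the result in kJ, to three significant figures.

W ≈ 24.8 kJ

Isobaric: W = P ΔV.
W = (355 kPa)(104 − 34.2 L) = (355)(69.8) = 24779 J.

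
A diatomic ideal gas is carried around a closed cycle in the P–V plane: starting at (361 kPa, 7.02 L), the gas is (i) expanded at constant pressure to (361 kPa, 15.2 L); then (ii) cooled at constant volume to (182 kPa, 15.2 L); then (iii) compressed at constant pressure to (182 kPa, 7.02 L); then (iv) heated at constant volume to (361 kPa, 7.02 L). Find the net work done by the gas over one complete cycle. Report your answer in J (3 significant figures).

Constant-volume legs do no work.
W(i) = (361)(15.2 − 7.02) = 2953 J; W(iii) = (182)(7.02 − 15.2) = -1489 J.
W_net = 2953 − 1489 = 1464 J (the clockwise enclosed area).

W_net ≈ 1460 J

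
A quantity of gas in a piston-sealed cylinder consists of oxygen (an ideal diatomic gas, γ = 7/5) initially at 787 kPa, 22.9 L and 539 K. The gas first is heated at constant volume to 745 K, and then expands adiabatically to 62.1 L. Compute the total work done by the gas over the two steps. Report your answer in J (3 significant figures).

W_total ≈ 20500 J

Step 1 (isochoric): W = 0 (constant volume).
After step 1: P = 1088 kPa (V unchanged).
Step 2 (adiabatic): W = (P₁V₁ − P₂V₂)/(γ−1) = (24910 − 16714)/0.4 = 20491 J.
W_total = 0 + 20491 = 20491 J.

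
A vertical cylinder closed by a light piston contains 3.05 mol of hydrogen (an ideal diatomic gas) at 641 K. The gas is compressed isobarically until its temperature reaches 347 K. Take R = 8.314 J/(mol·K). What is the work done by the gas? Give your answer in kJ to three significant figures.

Isobaric: W = P ΔV = nR ΔT.
W = (3.05)(8.314)(347 − 641) = -7455 J.

W ≈ -7.46 kJ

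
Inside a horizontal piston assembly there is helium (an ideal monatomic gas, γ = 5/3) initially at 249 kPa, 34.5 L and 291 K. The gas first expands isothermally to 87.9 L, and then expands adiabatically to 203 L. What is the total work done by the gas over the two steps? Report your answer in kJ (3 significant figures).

W_total ≈ 13.5 kJ

Step 1 (isothermal): W = P₁V₁ ln(V₂/V₁) = (8590) ln(87.9/34.5) = 8034 J.
After step 1: P = 97.73 kPa, V = 87.9 L, T = 291 K.
Step 2 (adiabatic): W = (P₁V₁ − P₂V₂)/(γ−1) = (8590 − 4917)/0.667 = 5511 J.
W_total = 8034 + 5511 = 13545 J.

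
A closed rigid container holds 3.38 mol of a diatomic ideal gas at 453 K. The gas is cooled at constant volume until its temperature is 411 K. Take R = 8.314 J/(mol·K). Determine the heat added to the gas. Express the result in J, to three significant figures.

Constant volume ⇒ W = 0, so Q = ΔU = nCᵥΔT with Cᵥ = 5R/2 = 20.79 J/(mol·K).
ΔU = (3.38)(20.79)(411 − 453) = -2951 J.

Q ≈ -2950 J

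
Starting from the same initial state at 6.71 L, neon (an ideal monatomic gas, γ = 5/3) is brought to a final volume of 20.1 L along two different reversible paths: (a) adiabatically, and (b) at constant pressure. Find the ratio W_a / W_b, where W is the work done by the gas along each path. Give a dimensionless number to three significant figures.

Path (a) adiabatic: W = P₁V₁(1 − (V₁/V₂)^(γ−1))/(γ−1) → W_a/(P₁V₁) = 0.7782.
Path (b) isobaric: W = P₁(V₂ − V₁) → W_b/(P₁V₁) = 1.996.
W_a / W_b = 0.7782 / 1.996 = 0.39.

W_a / W_b ≈ 0.390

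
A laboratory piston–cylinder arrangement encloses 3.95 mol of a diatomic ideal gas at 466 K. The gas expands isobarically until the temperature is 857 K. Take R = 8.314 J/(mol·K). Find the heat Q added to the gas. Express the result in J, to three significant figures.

Isobaric: W = nRΔT = (3.95)(8.314)(391) = 12841 J.
ΔU = nCᵥΔT with Cᵥ = 5R/2: ΔU = (3.95)(20.79)(391) = 32101 J.
Q = ΔU + W = 32101 + 12841 = 44942 J.

Q ≈ 44900 J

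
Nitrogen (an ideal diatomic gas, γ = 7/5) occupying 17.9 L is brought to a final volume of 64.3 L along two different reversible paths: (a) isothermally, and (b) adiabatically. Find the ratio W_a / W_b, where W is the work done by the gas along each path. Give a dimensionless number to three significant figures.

Path (a) isothermal: W = P₁V₁ ln(V₂/V₁) → W_a/(P₁V₁) = 1.279.
Path (b) adiabatic: W = P₁V₁(1 − (V₁/V₂)^(γ−1))/(γ−1) → W_b/(P₁V₁) = 1.001.
W_a / W_b = 1.279 / 1.001 = 1.277.

W_a / W_b ≈ 1.28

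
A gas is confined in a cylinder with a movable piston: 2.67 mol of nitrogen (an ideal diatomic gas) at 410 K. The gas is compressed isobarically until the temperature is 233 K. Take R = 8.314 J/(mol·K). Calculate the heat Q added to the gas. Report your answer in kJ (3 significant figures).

Q ≈ -13.8 kJ

Isobaric: W = nRΔT = (2.67)(8.314)(-177) = -3929 J.
ΔU = nCᵥΔT with Cᵥ = 5R/2: ΔU = (2.67)(20.79)(-177) = -9823 J.
Q = ΔU + W = -9823 − 3929 = -13752 J.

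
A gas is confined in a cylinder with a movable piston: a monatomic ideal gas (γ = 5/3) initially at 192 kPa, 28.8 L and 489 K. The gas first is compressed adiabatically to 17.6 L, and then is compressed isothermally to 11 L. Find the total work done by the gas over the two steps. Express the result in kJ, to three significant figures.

Step 1 (adiabatic): W = (P₁V₁ − P₂V₂)/(γ−1) = (5530 − 7679)/0.667 = -3223 J.
After step 1: P = 436.3 kPa, V = 17.6 L, T = 679 K.
Step 2 (isothermal): W = P₁V₁ ln(V₂/V₁) = (7679) ln(11/17.6) = -3609 J.
W_total = -3223 − 3609 = -6832 J.

W_total ≈ -6.83 kJ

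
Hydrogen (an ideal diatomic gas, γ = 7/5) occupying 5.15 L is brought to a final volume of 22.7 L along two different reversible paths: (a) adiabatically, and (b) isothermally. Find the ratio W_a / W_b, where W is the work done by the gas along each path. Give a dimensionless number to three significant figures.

Path (a) adiabatic: W = P₁V₁(1 − (V₁/V₂)^(γ−1))/(γ−1) → W_a/(P₁V₁) = 1.119.
Path (b) isothermal: W = P₁V₁ ln(V₂/V₁) → W_b/(P₁V₁) = 1.483.
W_a / W_b = 1.119 / 1.483 = 0.7542.

W_a / W_b ≈ 0.754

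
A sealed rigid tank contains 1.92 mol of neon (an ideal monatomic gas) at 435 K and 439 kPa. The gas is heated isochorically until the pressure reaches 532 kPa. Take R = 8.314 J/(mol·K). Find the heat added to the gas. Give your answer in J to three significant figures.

Constant volume ⇒ W = 0, so Q = ΔU = nCᵥΔT with Cᵥ = 3R/2 = 12.47 J/(mol·K).
At constant V, T₂/T₁ = P₂/P₁ ⇒ ΔT = T₁(P₂/P₁ − 1) = 435·(532/439 − 1) = 92.15 K.
ΔU = (1.92)(12.47)(92.15) = 2207 J.

Q ≈ 2210 J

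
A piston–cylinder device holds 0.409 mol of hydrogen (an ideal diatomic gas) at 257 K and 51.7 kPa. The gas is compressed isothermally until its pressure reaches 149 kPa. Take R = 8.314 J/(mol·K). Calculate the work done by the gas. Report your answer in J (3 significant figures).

W ≈ -925 J

Isothermal process: W = nRT ln(V₂/V₁) = nRT ln(P₁/P₂).
W = (0.409)(8.314)(257) × ln(51.7/149)
  = 873.9 × ln(0.347) = 873.9 × -1.058
W_by_gas = -925 J.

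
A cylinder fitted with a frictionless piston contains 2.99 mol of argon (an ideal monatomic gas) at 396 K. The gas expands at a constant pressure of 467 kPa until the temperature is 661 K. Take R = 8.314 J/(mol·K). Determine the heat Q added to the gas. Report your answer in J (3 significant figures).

Q ≈ 16500 J

Isobaric: W = nRΔT = (2.99)(8.314)(265) = 6588 J.
ΔU = nCᵥΔT with Cᵥ = 3R/2: ΔU = (2.99)(12.47)(265) = 9881 J.
Q = ΔU + W = 9881 + 6588 = 16469 J.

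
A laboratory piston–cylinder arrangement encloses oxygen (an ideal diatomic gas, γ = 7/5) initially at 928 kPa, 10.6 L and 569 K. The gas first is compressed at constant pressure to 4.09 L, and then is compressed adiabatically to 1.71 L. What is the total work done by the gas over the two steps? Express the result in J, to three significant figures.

Step 1 (isobaric): W = PΔV = (928 kPa)(4.09 − 10.6 L) = -6041 J.
After step 1: P = 928 kPa, V = 4.09 L, T = 219.5 K.
Step 2 (adiabatic): W = (P₁V₁ − P₂V₂)/(γ−1) = (3796 − 5380)/0.4 = -3961 J.
W_total = -6041 − 3961 = -10002 J.

W_total ≈ -10000 J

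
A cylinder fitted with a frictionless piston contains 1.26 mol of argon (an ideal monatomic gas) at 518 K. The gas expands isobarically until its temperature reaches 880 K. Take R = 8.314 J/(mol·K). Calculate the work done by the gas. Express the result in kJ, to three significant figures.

W ≈ 3.79 kJ

Isobaric: W = P ΔV = nR ΔT.
W = (1.26)(8.314)(880 − 518) = 3792 J.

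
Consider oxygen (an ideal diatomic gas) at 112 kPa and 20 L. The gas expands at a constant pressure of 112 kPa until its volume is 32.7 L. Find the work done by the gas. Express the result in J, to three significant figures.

W ≈ 1420 J

Isobaric: W = P ΔV.
W = (112 kPa)(32.7 − 20 L) = (112)(12.7) = 1422 J.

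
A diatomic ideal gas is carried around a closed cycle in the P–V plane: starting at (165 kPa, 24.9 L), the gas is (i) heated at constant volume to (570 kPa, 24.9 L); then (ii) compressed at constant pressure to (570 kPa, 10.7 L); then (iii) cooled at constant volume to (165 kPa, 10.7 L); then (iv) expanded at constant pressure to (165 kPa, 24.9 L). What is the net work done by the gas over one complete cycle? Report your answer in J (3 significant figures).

W_net ≈ -5750 J

Constant-volume legs do no work.
W(ii) = (570)(10.7 − 24.9) = -8094 J; W(iv) = (165)(24.9 − 10.7) = 2343 J.
W_net = -8094 + 2343 = -5751 J (the counter-clockwise enclosed area).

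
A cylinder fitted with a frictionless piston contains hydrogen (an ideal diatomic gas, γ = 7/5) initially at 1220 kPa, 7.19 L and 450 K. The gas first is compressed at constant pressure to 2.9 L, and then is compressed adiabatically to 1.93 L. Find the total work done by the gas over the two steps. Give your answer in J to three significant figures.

Step 1 (isobaric): W = PΔV = (1220 kPa)(2.9 − 7.19 L) = -5234 J.
After step 1: P = 1220 kPa, V = 2.9 L, T = 181.5 K.
Step 2 (adiabatic): W = (P₁V₁ − P₂V₂)/(γ−1) = (3538 − 4164)/0.4 = -1565 J.
W_total = -5234 − 1565 = -6798 J.

W_total ≈ -6800 J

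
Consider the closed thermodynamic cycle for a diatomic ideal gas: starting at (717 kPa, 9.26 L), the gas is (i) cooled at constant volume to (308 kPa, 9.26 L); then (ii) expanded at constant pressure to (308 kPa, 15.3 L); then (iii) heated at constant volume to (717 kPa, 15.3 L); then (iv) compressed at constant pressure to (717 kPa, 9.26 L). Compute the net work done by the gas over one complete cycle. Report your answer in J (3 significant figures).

Constant-volume legs do no work.
W(ii) = (308)(15.3 − 9.26) = 1860 J; W(iv) = (717)(9.26 − 15.3) = -4331 J.
W_net = 1860 − 4331 = -2470 J (the counter-clockwise enclosed area).

W_net ≈ -2470 J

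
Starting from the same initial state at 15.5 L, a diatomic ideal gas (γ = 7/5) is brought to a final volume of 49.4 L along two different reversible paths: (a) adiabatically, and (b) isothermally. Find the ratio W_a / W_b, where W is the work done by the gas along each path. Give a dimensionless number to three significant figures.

Path (a) adiabatic: W = P₁V₁(1 − (V₁/V₂)^(γ−1))/(γ−1) → W_a/(P₁V₁) = 0.9275.
Path (b) isothermal: W = P₁V₁ ln(V₂/V₁) → W_b/(P₁V₁) = 1.159.
W_a / W_b = 0.9275 / 1.159 = 0.8002.

W_a / W_b ≈ 0.800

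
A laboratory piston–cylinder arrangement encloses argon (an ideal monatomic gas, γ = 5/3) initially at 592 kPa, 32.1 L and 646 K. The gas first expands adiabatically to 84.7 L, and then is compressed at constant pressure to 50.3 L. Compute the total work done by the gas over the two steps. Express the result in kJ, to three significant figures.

W_total ≈ 9.54 kJ

Step 1 (adiabatic): W = (P₁V₁ − P₂V₂)/(γ−1) = (19003 − 9952)/0.667 = 13577 J.
After step 1: P = 117.5 kPa, V = 84.7 L, T = 338.3 K.
Step 2 (isobaric): W = PΔV = (117.5 kPa)(50.3 − 84.7 L) = -4042 J.
W_total = 13577 − 4042 = 9535 J.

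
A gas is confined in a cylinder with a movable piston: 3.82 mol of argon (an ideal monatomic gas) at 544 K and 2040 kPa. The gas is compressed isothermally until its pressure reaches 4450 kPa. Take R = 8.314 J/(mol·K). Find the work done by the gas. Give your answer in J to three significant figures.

W ≈ -13500 J

Isothermal process: W = nRT ln(V₂/V₁) = nRT ln(P₁/P₂).
W = (3.82)(8.314)(544) × ln(2040/4450)
  = 17277 × ln(0.4584) = 17277 × -0.78
W_by_gas = -13475 J.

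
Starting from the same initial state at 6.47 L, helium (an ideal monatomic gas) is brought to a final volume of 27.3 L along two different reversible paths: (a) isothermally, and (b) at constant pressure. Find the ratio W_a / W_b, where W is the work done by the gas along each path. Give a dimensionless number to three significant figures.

W_a / W_b ≈ 0.447

Path (a) isothermal: W = P₁V₁ ln(V₂/V₁) → W_a/(P₁V₁) = 1.44.
Path (b) isobaric: W = P₁(V₂ − V₁) → W_b/(P₁V₁) = 3.219.
W_a / W_b = 1.44 / 3.219 = 0.4472.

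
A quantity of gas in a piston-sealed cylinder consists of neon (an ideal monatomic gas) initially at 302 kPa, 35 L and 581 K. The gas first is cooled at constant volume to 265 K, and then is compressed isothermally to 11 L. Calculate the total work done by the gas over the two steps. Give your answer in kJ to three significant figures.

W_total ≈ -5.58 kJ

Step 1 (isochoric): W = 0 (constant volume).
After step 1: P = 137.7 kPa (V unchanged).
Step 2 (isothermal): W = P₁V₁ ln(V₂/V₁) = (4821) ln(11/35) = -5580 J.
W_total = 0 − 5580 = -5580 J.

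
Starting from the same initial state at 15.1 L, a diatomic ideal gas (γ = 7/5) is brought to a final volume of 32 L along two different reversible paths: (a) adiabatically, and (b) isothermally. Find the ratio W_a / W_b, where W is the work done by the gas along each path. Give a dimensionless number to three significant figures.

W_a / W_b ≈ 0.864

Path (a) adiabatic: W = P₁V₁(1 − (V₁/V₂)^(γ−1))/(γ−1) → W_a/(P₁V₁) = 0.6487.
Path (b) isothermal: W = P₁V₁ ln(V₂/V₁) → W_b/(P₁V₁) = 0.751.
W_a / W_b = 0.6487 / 0.751 = 0.8638.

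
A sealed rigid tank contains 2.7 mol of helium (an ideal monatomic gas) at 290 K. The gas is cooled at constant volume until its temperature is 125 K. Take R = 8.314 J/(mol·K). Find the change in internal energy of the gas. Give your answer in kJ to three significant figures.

Constant volume ⇒ W = 0, so Q = ΔU = nCᵥΔT with Cᵥ = 3R/2 = 12.47 J/(mol·K).
ΔU = (2.7)(12.47)(125 − 290) = -5556 J.

ΔU ≈ -5.56 kJ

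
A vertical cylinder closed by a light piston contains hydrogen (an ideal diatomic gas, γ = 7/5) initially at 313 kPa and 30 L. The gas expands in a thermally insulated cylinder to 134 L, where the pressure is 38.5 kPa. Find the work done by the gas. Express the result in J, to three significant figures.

W ≈ 10600 J

Adiabatic: W = (P₁V₁ − P₂V₂)/(γ − 1) with γ = 7/5.
P₁V₁ = 9390 J, P₂V₂ = 5159 J.
W = (9390 − 5159) / 0.4 = 10578 J.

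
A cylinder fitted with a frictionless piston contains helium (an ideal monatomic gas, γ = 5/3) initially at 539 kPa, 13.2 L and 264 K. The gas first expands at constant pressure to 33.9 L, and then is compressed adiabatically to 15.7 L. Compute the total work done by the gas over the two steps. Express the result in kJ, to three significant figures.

Step 1 (isobaric): W = PΔV = (539 kPa)(33.9 − 13.2 L) = 11157 J.
After step 1: P = 539 kPa, V = 33.9 L, T = 678 K.
Step 2 (adiabatic): W = (P₁V₁ − P₂V₂)/(γ−1) = (18272 − 30525)/0.667 = -18379 J.
W_total = 11157 − 18379 = -7222 J.

W_total ≈ -7.22 kJ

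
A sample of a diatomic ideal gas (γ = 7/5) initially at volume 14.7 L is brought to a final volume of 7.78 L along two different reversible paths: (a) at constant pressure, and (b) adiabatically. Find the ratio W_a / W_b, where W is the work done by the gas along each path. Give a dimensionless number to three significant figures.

W_a / W_b ≈ 0.650

Path (a) isobaric: W = P₁(V₂ − V₁) → W_a/(P₁V₁) = -0.4707.
Path (b) adiabatic: W = P₁V₁(1 − (V₁/V₂)^(γ−1))/(γ−1) → W_b/(P₁V₁) = -0.7246.
W_a / W_b = -0.4707 / -0.7246 = 0.6497.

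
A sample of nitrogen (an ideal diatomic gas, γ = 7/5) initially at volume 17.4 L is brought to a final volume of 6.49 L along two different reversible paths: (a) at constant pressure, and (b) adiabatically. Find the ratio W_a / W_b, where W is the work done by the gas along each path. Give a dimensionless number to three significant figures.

W_a / W_b ≈ 0.519

Path (a) isobaric: W = P₁(V₂ − V₁) → W_a/(P₁V₁) = -0.627.
Path (b) adiabatic: W = P₁V₁(1 − (V₁/V₂)^(γ−1))/(γ−1) → W_b/(P₁V₁) = -1.209.
W_a / W_b = -0.627 / -1.209 = 0.5186.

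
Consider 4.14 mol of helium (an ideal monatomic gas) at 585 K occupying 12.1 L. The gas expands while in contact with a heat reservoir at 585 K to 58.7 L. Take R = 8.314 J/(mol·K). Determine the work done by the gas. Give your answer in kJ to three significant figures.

Isothermal: W = nRT ln(V₂/V₁).
W = (4.14)(8.314)(585) × ln(58.7/12.1)
  = 20136 × 1.579
W_by_gas = 31799 J.

W ≈ 31.8 kJ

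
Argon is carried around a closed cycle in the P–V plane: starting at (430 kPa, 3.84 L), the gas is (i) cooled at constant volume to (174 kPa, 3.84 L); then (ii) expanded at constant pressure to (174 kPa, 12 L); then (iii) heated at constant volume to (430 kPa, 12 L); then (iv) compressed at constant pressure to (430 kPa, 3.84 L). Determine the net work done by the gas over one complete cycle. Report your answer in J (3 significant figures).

Constant-volume legs do no work.
W(ii) = (174)(12 − 3.84) = 1420 J; W(iv) = (430)(3.84 − 12) = -3509 J.
W_net = 1420 − 3509 = -2089 J (the counter-clockwise enclosed area).

W_net ≈ -2090 J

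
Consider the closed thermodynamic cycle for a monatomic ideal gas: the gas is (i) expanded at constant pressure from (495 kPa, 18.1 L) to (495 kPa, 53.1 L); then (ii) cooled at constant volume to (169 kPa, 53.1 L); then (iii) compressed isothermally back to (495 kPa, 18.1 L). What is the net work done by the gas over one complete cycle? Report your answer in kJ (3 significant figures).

W_net ≈ 7.67 kJ

Leg (i): W = PΔV = (495)(53.1 − 18.1) = 17325 J.
Leg (ii): W = 0.
Leg (iii): W = PᵢVᵢ ln(V_f/Vᵢ) = (8974) ln(18.1/53.1) = -9658 J.
W_net = 17325 − 9658 = 7667 J.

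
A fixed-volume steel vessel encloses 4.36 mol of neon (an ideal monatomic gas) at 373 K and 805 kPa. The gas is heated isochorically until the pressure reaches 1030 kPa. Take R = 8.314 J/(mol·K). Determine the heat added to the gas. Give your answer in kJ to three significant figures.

Q ≈ 5.67 kJ

Constant volume ⇒ W = 0, so Q = ΔU = nCᵥΔT with Cᵥ = 3R/2 = 12.47 J/(mol·K).
At constant V, T₂/T₁ = P₂/P₁ ⇒ ΔT = T₁(P₂/P₁ − 1) = 373·(1030/805 − 1) = 104.3 K.
ΔU = (4.36)(12.47)(104.3) = 5669 J.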